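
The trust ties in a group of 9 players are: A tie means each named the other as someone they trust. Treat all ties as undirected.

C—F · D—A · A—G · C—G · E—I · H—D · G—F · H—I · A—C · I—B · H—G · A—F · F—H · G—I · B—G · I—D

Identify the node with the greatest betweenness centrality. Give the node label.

Unnormalized betweenness of each node: A:11/6, B:0, C:0, D:4/3, E:0, F:5/6, G:25/3, H:11/6, I:53/6.
I has the largest value, 53/6, making it the main broker — the node through which the most shortest paths run.

I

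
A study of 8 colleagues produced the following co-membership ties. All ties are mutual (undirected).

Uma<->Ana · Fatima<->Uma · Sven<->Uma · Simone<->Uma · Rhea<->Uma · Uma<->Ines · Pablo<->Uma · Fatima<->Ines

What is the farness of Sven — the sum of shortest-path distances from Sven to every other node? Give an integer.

Distances from Sven: Ana:2, Fatima:2, Ines:2, Pablo:2, Rhea:2, Simone:2, Uma:1.
Sum = 2 + 2 + 2 + 2 + 2 + 2 + 1 = 13.

13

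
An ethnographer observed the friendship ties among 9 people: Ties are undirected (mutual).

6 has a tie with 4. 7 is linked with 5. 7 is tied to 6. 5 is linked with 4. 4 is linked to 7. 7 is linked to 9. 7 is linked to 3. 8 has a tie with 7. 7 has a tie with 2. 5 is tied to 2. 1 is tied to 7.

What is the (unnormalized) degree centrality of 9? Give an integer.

9 is directly tied to 7. That is 1 neighbor, so the degree of 9 is 1.

1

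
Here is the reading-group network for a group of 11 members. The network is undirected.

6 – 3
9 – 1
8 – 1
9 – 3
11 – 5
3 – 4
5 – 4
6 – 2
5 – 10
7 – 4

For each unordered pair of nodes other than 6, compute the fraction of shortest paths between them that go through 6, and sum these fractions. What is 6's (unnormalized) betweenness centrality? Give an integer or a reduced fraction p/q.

Pairs whose geodesics pass through 6 — 9–2: 1; 5–2: 1; 8–2: 1; 7–2: 1; 10–2: 1; 2–1: 1; 2–4: 1; 2–11: 1; 2–3: 1.
All other pairs contribute 0.
Summing the contributions gives betweenness(6) = 9.

9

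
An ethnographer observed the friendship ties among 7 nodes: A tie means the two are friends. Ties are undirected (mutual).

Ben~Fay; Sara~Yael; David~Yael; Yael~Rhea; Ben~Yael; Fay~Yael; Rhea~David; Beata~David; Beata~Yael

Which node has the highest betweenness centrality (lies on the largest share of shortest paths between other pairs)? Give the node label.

Yael

Unnormalized betweenness of each node: Beata:0, Ben:0, David:1/2, Fay:0, Rhea:0, Sara:0, Yael:23/2.
Yael has the largest value, 23/2, making it the main broker — the node through which the most shortest paths run.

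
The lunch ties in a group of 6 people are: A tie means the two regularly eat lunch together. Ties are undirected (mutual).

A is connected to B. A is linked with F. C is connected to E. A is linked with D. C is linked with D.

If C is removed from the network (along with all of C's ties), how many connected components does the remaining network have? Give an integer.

2

Without C, the remaining ties split the others into: {E}; {A, B, D, F}.
That's 2 separate components.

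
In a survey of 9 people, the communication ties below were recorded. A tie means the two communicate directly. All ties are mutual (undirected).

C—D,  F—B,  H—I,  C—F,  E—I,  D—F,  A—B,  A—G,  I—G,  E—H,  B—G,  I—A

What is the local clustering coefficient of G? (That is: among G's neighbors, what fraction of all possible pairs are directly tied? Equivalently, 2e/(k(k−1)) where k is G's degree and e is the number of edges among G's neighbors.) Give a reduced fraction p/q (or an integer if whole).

G's neighbors: A, B, and I (k = 3).
Possible neighbor pairs: C(3,2) = 3. Edges among them: A–B, A–I → e = 2.
Clustering(G) = 2/3.

2/3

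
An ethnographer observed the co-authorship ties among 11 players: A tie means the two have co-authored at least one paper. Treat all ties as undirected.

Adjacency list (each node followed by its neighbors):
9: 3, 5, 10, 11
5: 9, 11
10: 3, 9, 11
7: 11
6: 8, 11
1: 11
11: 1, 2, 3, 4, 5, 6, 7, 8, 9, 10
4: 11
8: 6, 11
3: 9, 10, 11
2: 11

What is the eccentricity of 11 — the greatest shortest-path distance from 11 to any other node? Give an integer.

1

Distances from 11: 1:1, 2:1, 3:1, 4:1, 5:1, 6:1, 7:1, 8:1, 9:1, 10:1.
The largest is 1 (to 9, 10, 3, 8, 7, 1, 2, 5, 4, and 6), so the eccentricity of 11 is 1.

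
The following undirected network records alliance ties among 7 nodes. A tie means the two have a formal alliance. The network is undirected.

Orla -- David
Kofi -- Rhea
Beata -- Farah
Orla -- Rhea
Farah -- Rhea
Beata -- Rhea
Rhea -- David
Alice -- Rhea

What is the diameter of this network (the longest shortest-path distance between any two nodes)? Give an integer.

2

Eccentricity of each node (its greatest distance to any other): Alice:2, Beata:2, David:2, Farah:2, Kofi:2, Orla:2, Rhea:1.
The maximum eccentricity is 2, realized for instance by the pair Farah–David via Farah – Rhea – David. So the diameter is 2.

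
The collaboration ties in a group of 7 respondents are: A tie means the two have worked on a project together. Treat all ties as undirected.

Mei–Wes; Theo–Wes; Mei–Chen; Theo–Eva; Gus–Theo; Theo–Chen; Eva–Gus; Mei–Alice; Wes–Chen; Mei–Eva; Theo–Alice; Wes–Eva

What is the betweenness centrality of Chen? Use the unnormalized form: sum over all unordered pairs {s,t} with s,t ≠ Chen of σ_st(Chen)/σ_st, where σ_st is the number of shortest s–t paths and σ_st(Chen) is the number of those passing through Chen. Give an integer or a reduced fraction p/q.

Pairs whose geodesics pass through Chen — Mei–Theo: 1/4.
All other pairs contribute 0.
Summing the contributions gives betweenness(Chen) = 1/4.

1/4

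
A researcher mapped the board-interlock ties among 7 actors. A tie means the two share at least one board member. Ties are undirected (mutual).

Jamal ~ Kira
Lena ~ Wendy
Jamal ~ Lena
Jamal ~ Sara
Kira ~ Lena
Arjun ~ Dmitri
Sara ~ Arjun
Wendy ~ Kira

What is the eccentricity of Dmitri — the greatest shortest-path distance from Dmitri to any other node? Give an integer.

5

Distances from Dmitri: Arjun:1, Jamal:3, Kira:4, Lena:4, Sara:2, Wendy:5.
The largest is 5 (to Wendy), so the eccentricity of Dmitri is 5.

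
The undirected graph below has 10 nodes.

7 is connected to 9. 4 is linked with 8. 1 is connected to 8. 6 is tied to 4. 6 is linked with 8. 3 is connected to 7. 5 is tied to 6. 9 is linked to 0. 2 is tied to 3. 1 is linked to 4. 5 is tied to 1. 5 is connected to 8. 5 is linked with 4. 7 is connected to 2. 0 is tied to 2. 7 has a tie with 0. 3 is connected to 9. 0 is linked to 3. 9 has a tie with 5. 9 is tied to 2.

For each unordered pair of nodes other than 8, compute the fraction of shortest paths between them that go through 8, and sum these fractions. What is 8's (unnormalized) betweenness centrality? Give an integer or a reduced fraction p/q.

Pairs whose geodesics pass through 8 — 6–1: 1/3.
All other pairs contribute 0.
Summing the contributions gives betweenness(8) = 1/3.

1/3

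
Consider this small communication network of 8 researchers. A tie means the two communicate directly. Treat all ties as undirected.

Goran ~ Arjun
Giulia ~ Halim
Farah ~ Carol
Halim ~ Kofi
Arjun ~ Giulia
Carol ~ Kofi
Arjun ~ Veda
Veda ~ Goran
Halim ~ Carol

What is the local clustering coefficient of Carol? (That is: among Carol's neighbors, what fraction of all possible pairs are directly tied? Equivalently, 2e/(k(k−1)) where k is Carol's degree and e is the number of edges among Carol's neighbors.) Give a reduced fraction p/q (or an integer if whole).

1/3

Carol's neighbors: Farah, Halim, and Kofi (k = 3).
Possible neighbor pairs: C(3,2) = 3. Edges among them: Halim–Kofi → e = 1.
Clustering(Carol) = 1/3.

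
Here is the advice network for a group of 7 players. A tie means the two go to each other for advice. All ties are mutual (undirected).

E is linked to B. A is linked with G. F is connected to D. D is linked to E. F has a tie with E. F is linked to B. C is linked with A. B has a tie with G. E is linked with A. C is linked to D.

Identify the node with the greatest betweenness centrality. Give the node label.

Unnormalized betweenness of each node: A:3, B:2, C:3/4, D:2, E:7/2, F:1, G:3/4.
E has the largest value, 7/2, making it the main broker — the node through which the most shortest paths run.

E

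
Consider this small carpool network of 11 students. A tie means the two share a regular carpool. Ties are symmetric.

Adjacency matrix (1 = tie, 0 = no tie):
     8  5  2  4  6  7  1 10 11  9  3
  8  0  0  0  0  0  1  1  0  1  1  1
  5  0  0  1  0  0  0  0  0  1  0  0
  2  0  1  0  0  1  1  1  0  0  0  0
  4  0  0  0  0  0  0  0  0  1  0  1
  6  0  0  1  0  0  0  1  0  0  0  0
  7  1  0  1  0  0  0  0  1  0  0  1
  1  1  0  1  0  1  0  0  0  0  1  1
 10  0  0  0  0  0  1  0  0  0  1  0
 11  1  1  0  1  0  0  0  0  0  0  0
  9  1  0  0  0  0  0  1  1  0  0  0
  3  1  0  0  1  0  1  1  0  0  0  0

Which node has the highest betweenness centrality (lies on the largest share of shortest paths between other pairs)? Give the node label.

1

Unnormalized betweenness of each node: 1:107/12, 2:22/3, 3:37/6, 4:3/4, 5:11/6, 6:0, 7:85/12, 8:31/4, 9:5/2, 10:1/2, 11:25/6.
1 has the largest value, 107/12, making it the main broker — the node through which the most shortest paths run.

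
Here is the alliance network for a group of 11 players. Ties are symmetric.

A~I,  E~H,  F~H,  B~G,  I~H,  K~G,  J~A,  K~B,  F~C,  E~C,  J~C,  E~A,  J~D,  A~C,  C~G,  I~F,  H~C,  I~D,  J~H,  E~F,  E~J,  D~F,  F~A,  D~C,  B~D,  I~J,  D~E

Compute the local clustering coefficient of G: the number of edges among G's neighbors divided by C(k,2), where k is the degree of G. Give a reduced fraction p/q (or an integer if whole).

G's neighbors: B, C, and K (k = 3).
Possible neighbor pairs: C(3,2) = 3. Edges among them: B–K → e = 1.
Clustering(G) = 1/3.

1/3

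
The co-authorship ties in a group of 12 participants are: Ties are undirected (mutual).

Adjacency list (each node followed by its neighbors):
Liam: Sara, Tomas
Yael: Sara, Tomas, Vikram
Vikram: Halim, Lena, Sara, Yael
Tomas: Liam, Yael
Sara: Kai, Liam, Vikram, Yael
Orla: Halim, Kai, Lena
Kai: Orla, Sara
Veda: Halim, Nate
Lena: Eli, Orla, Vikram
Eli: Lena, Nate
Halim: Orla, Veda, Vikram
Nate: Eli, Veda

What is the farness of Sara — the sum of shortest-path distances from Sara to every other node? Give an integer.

22

Distances from Sara: Eli:3, Halim:2, Kai:1, Lena:2, Liam:1, Nate:4, Orla:2, Tomas:2, Veda:3, Vikram:1, Yael:1.
Sum = 3 + 2 + 1 + 2 + 1 + 4 + 2 + 2 + 3 + 1 + 1 = 22.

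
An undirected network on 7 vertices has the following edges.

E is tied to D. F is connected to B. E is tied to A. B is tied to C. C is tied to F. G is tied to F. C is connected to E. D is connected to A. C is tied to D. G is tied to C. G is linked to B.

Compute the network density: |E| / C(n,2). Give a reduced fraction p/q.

There are 11 edges and 7 nodes, so the maximum possible is C(7,2) = 21.
Density = 11/21.

11/21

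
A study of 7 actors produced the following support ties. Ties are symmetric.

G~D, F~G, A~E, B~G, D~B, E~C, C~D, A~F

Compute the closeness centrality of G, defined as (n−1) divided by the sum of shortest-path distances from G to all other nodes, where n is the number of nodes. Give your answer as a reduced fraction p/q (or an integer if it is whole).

3/5

Distances from G: A:2, B:1, C:2, D:1, E:3, F:1. Sum = 10.
n = 7, so closeness = 6/10 = 3/5.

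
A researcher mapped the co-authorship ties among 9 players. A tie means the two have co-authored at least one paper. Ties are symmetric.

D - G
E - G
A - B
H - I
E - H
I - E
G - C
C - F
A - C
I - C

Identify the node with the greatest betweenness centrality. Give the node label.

C

Unnormalized betweenness of each node: A:7, B:0, C:18, D:0, E:3, F:0, G:9, H:0, I:6.
C has the largest value, 18, making it the main broker — the node through which the most shortest paths run.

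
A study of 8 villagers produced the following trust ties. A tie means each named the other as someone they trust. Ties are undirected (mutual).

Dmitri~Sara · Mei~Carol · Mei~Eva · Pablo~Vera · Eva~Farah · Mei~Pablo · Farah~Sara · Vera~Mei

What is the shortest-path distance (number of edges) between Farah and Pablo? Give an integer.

One shortest route is Farah – Eva – Mei – Pablo, which uses 3 edges, and at distance 2 from Farah we only reach {Dmitri, Mei}, which does not include Pablo. So d(Farah,Pablo) = 3.

3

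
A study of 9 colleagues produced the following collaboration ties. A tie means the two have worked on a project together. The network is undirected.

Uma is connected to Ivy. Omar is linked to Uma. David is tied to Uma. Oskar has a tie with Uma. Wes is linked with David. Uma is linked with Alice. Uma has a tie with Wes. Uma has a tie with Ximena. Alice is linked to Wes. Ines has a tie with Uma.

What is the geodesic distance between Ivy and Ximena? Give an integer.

One shortest route is Ivy – Uma – Ximena, which uses 2 edges, and Ivy and Ximena are not directly tied, so nothing shorter exists. So d(Ivy,Ximena) = 2.

2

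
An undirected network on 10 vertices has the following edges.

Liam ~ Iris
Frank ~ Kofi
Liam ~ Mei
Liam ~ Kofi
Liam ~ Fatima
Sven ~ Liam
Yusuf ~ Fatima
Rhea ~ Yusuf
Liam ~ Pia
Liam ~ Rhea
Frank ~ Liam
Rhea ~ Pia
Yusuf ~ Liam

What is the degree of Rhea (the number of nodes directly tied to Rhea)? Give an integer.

Rhea is directly tied to Liam, Pia, and Yusuf. That is 3 neighbors, so the degree of Rhea is 3.

3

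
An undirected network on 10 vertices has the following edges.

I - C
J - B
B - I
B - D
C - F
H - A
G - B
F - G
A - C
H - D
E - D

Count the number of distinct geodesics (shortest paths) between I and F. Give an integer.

The shortest distance is 2, and the only length-2 path is I–C–F. So there is exactly 1 shortest path.

1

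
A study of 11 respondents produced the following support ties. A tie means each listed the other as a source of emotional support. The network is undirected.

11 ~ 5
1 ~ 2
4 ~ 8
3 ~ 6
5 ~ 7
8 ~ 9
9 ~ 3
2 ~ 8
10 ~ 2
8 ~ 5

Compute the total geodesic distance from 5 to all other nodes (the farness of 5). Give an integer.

Distances from 5: 1:3, 2:2, 3:3, 4:2, 6:4, 7:1, 8:1, 9:2, 10:3, 11:1.
Sum = 3 + 2 + 3 + 2 + 4 + 1 + 1 + 2 + 3 + 1 = 22.

22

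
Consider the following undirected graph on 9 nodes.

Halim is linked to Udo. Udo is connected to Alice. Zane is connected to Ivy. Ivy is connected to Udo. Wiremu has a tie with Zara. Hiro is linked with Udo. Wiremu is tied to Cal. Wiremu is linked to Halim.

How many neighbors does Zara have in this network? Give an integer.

1

Zara is directly tied to Wiremu. That is 1 neighbor, so the degree of Zara is 1.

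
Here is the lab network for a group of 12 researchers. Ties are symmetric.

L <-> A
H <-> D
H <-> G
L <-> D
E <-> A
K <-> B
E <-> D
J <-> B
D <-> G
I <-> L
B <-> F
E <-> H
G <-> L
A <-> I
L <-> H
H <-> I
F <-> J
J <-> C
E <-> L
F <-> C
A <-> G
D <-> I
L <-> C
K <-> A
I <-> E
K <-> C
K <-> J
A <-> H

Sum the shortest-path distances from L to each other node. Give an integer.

16

Distances from L: A:1, B:3, C:1, D:1, E:1, F:2, G:1, H:1, I:1, J:2, K:2.
Sum = 1 + 3 + 1 + 1 + 1 + 2 + 1 + 1 + 1 + 2 + 2 = 16.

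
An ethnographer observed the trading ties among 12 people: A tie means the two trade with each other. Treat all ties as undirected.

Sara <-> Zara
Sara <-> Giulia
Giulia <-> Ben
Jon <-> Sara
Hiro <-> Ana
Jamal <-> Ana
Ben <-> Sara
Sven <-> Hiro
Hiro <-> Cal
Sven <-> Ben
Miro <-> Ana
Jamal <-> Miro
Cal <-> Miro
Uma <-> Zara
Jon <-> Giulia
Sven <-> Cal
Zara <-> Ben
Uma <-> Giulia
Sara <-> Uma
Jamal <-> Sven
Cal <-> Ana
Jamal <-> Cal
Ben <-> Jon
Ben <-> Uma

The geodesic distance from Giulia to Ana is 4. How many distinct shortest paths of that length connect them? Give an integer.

3

The shortest distance is 4. The length-4 paths are: Giulia–Ben–Sven–Hiro–Ana; Giulia–Ben–Sven–Jamal–Ana; Giulia–Ben–Sven–Cal–Ana.
That gives 3 distinct shortest paths.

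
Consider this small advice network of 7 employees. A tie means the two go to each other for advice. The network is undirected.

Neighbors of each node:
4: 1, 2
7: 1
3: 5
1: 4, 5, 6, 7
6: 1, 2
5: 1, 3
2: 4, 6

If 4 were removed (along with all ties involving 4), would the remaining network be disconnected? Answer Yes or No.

No

Even without 4, every remaining node can still reach every other (the residual graph is connected), so 4 is not a cut vertex.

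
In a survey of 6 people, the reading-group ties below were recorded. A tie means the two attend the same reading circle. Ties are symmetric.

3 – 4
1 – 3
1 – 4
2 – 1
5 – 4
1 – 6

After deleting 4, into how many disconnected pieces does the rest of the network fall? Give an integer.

Without 4, the remaining ties split the others into: {1, 2, 3, 6}; {5}.
That's 2 separate components.

2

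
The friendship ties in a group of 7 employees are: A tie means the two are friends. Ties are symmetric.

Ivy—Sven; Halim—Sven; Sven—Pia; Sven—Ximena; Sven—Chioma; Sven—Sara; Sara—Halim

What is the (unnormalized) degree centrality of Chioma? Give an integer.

Chioma is directly tied to Sven. That is 1 neighbor, so the degree of Chioma is 1.

1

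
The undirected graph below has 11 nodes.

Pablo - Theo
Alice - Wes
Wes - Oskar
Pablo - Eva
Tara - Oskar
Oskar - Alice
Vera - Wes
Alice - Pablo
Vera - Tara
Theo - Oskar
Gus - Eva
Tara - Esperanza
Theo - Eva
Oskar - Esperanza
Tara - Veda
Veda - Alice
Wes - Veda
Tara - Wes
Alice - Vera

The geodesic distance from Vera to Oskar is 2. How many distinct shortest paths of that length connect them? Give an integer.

The shortest distance is 2. The length-2 paths are: Vera–Wes–Oskar; Vera–Tara–Oskar; Vera–Alice–Oskar.
That gives 3 distinct shortest paths.

3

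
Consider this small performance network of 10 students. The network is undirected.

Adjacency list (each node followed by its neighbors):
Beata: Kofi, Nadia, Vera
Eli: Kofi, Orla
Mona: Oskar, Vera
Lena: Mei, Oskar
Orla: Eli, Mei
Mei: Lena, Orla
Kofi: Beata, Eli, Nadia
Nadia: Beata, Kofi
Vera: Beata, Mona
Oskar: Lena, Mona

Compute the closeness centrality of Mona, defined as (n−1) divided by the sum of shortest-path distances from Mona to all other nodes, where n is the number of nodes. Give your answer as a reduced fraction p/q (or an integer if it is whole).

9/23

Distances from Mona: Beata:2, Eli:4, Kofi:3, Lena:2, Mei:3, Nadia:3, Orla:4, Oskar:1, Vera:1. Sum = 23.
n = 10, so closeness = 9/23.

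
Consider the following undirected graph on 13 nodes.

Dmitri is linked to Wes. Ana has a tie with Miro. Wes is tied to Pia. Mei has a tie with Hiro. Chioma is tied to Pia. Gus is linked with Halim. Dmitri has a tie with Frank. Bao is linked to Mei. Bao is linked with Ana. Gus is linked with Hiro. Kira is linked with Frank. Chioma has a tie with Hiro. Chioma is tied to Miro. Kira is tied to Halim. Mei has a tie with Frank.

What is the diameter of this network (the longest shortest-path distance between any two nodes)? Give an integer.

Eccentricity of each node (its greatest distance to any other): Ana:5, Bao:4, Chioma:4, Dmitri:4, Frank:4, Gus:4, Halim:5, Hiro:3, Kira:5, Mei:3, Miro:5, Pia:4, Wes:4.
The maximum eccentricity is 5, realized for instance by the pair Ana–Halim via Ana – Miro – Chioma – Hiro – Gus – Halim. So the diameter is 5.

5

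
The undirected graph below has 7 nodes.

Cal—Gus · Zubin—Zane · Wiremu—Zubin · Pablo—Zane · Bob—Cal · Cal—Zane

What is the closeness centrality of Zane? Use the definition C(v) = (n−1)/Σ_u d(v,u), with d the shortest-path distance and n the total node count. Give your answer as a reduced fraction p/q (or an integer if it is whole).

Distances from Zane: Bob:2, Cal:1, Gus:2, Pablo:1, Wiremu:2, Zubin:1. Sum = 9.
n = 7, so closeness = 6/9 = 2/3.

2/3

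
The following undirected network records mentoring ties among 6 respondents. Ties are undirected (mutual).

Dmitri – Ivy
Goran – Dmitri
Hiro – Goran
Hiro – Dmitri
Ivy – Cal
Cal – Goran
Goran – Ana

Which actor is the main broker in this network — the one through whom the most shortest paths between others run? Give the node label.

Goran

Unnormalized betweenness of each node: Ana:0, Cal:1, Dmitri:2, Goran:11/2, Hiro:0, Ivy:1/2.
Goran has the largest value, 11/2, making it the main broker — the node through which the most shortest paths run.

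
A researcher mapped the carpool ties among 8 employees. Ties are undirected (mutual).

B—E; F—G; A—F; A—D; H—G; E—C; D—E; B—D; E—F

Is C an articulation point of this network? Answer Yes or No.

No

Even without C, every remaining node can still reach every other (the residual graph is connected), so C is not a cut vertex.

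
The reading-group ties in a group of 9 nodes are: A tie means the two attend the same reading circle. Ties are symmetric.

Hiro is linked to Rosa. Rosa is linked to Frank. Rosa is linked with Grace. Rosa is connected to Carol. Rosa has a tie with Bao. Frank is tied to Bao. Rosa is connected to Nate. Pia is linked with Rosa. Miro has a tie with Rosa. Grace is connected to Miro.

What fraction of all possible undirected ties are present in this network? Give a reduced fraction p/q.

5/18

There are 10 edges and 9 nodes, so the maximum possible is C(9,2) = 36.
Density = 10/36 = 5/18.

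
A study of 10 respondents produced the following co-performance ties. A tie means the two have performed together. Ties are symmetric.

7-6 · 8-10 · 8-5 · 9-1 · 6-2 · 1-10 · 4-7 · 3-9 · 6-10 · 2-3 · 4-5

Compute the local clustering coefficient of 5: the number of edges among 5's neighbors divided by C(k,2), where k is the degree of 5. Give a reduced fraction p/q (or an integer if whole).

0

5's neighbors: 4 and 8 (k = 2).
Possible neighbor pairs: C(2,2) = 1. Edges among them: none → e = 0.
Clustering(5) = 0/1.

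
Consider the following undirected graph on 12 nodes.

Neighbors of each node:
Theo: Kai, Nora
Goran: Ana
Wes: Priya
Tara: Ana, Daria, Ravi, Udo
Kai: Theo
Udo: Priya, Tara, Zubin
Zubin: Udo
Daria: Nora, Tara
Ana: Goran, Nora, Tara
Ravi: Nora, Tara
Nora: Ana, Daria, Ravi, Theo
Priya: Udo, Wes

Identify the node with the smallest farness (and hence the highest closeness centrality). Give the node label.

Farness (sum of distances to all others) for each node — Ana:24, Daria:26, Goran:34, Kai:44, Nora:26, Priya:34, Ravi:26, Tara:22, Theo:34, Udo:26, Wes:44, Zubin:36.
The smallest farness is 22, for Tara, so Tara has the highest closeness.

Tara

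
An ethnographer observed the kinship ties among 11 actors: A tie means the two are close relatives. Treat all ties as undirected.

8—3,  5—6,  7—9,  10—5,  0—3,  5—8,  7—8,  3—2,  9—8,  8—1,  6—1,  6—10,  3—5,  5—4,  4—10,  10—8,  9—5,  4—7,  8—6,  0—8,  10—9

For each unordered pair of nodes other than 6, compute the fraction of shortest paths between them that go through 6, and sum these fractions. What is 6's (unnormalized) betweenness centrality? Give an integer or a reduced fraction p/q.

Pairs whose geodesics pass through 6 — 5–1: 1/2; 4–1: 2/5; 1–10: 1/2.
All other pairs contribute 0.
Summing the contributions gives betweenness(6) = 7/5.

7/5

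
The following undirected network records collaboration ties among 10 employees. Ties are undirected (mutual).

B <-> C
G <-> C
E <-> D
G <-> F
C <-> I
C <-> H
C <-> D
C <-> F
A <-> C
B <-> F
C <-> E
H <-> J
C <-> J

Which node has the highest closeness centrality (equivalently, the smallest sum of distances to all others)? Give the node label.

C

Farness (sum of distances to all others) for each node — A:17, B:16, C:9, D:16, E:16, F:15, G:16, H:16, I:17, J:16.
The smallest farness is 9, for C, so C has the highest closeness.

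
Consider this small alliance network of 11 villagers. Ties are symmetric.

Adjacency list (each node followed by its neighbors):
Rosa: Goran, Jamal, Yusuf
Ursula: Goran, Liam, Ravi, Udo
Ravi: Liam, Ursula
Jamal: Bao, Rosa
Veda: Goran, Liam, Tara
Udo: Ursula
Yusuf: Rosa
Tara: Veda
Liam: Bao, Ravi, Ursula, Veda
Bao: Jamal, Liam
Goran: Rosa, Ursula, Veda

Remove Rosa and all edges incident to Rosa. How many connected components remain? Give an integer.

Without Rosa, the remaining ties split the others into: {Bao, Goran, Jamal, Liam, Ravi, Tara, Udo, Ursula, Veda}; {Yusuf}.
That's 2 separate components.

2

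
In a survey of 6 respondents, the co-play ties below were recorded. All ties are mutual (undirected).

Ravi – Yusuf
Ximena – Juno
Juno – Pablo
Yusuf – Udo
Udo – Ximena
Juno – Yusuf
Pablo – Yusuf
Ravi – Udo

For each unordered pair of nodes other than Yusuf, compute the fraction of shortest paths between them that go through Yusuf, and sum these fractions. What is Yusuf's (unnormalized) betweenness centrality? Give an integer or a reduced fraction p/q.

Pairs whose geodesics pass through Yusuf — Udo–Pablo: 1; Udo–Juno: 1/2; Ravi–Pablo: 1; Ravi–Juno: 1.
All other pairs contribute 0.
Summing the contributions gives betweenness(Yusuf) = 7/2.

7/2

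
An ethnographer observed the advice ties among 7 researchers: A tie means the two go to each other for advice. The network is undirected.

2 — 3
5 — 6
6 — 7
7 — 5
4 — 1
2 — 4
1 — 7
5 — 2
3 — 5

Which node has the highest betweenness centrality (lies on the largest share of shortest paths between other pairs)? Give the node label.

Unnormalized betweenness of each node: 1:3/2, 2:3, 3:0, 4:3/2, 5:5, 6:0, 7:3.
5 has the largest value, 5, making it the main broker — the node through which the most shortest paths run.

5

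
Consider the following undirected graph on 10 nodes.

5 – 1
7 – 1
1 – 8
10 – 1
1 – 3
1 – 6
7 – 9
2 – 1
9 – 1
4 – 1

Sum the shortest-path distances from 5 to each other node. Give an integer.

Distances from 5: 1:1, 2:2, 3:2, 4:2, 6:2, 7:2, 8:2, 9:2, 10:2.
Sum = 1 + 2 + 2 + 2 + 2 + 2 + 2 + 2 + 2 = 17.

17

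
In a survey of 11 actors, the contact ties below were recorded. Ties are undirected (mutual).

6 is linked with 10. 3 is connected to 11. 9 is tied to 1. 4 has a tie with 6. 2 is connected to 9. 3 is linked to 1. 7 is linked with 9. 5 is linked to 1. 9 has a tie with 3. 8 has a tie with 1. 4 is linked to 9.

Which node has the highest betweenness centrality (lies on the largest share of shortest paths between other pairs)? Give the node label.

9

Unnormalized betweenness of each node: 1:17, 2:0, 3:9, 4:16, 5:0, 6:9, 7:0, 8:0, 9:32, 10:0, 11:0.
9 has the largest value, 32, making it the main broker — the node through which the most shortest paths run.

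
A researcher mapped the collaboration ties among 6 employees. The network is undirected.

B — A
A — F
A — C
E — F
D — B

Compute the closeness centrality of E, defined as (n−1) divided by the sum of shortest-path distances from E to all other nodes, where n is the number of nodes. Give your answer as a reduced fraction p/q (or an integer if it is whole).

5/13

Distances from E: A:2, B:3, C:3, D:4, F:1. Sum = 13.
n = 6, so closeness = 5/13.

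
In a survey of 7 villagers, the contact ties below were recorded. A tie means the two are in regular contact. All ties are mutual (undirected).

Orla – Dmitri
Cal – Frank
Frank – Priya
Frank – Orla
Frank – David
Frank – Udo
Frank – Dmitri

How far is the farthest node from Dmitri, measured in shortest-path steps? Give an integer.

Distances from Dmitri: Cal:2, David:2, Frank:1, Orla:1, Priya:2, Udo:2.
The largest is 2 (to Udo, David, Cal, and Priya), so the eccentricity of Dmitri is 2.

2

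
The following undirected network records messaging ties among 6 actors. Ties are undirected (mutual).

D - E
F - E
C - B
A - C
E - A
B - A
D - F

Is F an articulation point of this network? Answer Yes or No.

Even without F, every remaining node can still reach every other (the residual graph is connected), so F is not a cut vertex.

No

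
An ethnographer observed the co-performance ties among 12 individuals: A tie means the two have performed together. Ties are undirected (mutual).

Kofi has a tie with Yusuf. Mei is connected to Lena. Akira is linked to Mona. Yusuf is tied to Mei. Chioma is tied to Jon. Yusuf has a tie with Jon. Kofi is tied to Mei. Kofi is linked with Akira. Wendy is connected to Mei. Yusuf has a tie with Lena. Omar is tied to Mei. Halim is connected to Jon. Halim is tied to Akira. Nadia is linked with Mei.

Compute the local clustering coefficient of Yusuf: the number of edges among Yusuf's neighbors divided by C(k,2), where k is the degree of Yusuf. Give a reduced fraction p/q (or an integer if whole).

1/3

Yusuf's neighbors: Jon, Kofi, Lena, and Mei (k = 4).
Possible neighbor pairs: C(4,2) = 6. Edges among them: Kofi–Mei, Lena–Mei → e = 2.
Clustering(Yusuf) = 2/6 = 1/3.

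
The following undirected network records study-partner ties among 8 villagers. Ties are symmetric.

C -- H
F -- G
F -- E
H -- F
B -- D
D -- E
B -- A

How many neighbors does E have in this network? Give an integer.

2

E is directly tied to D and F. That is 2 neighbors, so the degree of E is 2.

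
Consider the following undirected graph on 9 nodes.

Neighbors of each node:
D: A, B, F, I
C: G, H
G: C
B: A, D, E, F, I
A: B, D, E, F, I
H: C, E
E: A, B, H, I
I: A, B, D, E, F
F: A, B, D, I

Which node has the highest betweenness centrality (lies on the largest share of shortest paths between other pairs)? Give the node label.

Unnormalized betweenness of each node: A:8/3, B:8/3, C:7, D:0, E:15, F:0, G:0, H:12, I:8/3.
E has the largest value, 15, making it the main broker — the node through which the most shortest paths run.

E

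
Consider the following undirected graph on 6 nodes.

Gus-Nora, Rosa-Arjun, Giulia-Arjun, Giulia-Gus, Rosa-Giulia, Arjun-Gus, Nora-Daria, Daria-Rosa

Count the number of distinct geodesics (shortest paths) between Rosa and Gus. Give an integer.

The shortest distance is 2. The length-2 paths are: Rosa–Arjun–Gus; Rosa–Giulia–Gus.
That gives 2 distinct shortest paths.

2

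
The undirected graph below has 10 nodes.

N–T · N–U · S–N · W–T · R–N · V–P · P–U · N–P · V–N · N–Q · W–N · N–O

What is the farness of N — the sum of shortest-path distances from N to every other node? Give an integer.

9

Distances from N: O:1, P:1, Q:1, R:1, S:1, T:1, U:1, V:1, W:1.
Sum = 1 + 1 + 1 + 1 + 1 + 1 + 1 + 1 + 1 = 9.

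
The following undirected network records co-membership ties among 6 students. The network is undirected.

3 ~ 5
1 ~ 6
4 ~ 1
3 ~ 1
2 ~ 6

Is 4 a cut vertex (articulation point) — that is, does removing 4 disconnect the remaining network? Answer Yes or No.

No

Even without 4, every remaining node can still reach every other (the residual graph is connected), so 4 is not a cut vertex.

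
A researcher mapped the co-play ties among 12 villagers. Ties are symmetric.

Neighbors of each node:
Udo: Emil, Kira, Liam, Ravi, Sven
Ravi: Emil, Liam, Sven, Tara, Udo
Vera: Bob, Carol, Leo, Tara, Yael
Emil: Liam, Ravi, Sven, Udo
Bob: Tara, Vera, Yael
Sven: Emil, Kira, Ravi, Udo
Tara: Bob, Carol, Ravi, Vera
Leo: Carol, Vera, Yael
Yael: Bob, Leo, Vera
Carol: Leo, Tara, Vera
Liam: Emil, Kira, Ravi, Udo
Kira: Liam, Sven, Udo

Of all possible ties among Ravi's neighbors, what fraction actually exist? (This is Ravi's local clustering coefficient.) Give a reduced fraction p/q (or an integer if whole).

Ravi's neighbors: Emil, Liam, Sven, Tara, and Udo (k = 5).
Possible neighbor pairs: C(5,2) = 10. Edges among them: Emil–Liam, Emil–Sven, Emil–Udo, Liam–Udo, Sven–Udo → e = 5.
Clustering(Ravi) = 5/10 = 1/2.

1/2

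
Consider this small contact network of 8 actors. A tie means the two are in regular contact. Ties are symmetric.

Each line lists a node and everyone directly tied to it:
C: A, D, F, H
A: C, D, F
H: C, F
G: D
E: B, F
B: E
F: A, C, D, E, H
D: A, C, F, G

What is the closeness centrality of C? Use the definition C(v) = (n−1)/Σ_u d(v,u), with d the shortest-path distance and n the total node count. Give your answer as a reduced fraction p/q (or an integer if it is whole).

Distances from C: A:1, B:3, D:1, E:2, F:1, G:2, H:1. Sum = 11.
n = 8, so closeness = 7/11.

7/11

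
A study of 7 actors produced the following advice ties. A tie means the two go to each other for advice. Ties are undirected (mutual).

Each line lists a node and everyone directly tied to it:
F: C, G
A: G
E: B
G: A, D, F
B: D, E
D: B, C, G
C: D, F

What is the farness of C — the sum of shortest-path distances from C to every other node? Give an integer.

Distances from C: A:3, B:2, D:1, E:3, F:1, G:2.
Sum = 3 + 2 + 1 + 3 + 1 + 2 = 12.

12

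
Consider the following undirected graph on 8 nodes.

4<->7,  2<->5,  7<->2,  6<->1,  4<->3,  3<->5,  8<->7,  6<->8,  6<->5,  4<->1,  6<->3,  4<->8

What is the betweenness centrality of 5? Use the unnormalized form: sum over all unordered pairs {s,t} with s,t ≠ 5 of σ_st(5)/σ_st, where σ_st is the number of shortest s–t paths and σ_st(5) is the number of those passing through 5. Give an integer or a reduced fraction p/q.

Pairs whose geodesics pass through 5 — 2–3: 1; 2–6: 1; 2–1: 1/2.
All other pairs contribute 0.
Summing the contributions gives betweenness(5) = 5/2.

5/2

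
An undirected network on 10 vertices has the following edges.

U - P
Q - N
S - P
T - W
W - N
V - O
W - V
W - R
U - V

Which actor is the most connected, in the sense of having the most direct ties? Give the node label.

Degrees — N:2, O:1, P:2, Q:1, R:1, S:1, T:1, U:2, V:3, W:4.
The maximum is 4, attained only by W.

W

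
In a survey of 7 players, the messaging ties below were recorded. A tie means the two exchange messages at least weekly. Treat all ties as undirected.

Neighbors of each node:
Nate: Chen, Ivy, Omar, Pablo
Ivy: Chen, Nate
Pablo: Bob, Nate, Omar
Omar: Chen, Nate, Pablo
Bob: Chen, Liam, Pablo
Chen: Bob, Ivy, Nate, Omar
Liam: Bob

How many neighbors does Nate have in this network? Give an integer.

Nate is directly tied to Chen, Ivy, Omar, and Pablo. That is 4 neighbors, so the degree of Nate is 4.

4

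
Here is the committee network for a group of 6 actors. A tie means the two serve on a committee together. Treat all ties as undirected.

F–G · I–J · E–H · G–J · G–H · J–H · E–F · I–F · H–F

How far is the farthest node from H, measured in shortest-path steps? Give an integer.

2

Distances from H: E:1, F:1, G:1, I:2, J:1.
The largest is 2 (to I), so the eccentricity of H is 2.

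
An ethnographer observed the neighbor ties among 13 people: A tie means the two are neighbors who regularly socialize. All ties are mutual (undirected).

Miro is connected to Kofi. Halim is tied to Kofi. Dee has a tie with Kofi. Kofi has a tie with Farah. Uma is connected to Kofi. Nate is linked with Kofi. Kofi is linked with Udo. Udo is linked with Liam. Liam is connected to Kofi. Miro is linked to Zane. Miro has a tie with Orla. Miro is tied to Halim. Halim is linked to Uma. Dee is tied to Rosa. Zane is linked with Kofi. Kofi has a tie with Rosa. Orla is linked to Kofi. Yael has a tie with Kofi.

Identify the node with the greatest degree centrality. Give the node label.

Kofi

Degrees — Dee:2, Farah:1, Halim:3, Kofi:12, Liam:2, Miro:4, Nate:1, Orla:2, Rosa:2, Udo:2, Uma:2, Yael:1, Zane:2.
The maximum is 12, attained only by Kofi.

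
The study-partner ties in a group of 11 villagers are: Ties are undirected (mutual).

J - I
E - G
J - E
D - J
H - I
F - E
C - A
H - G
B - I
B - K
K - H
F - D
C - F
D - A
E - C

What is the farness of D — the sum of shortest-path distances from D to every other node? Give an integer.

22

Distances from D: A:1, B:3, C:2, E:2, F:1, G:3, H:3, I:2, J:1, K:4.
Sum = 1 + 3 + 2 + 2 + 1 + 3 + 3 + 2 + 1 + 4 = 22.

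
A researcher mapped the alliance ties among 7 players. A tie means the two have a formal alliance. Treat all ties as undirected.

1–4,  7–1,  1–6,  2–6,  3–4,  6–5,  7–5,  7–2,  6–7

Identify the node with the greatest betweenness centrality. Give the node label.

1

Unnormalized betweenness of each node: 1:8, 2:0, 3:0, 4:5, 5:0, 6:7/2, 7:7/2.
1 has the largest value, 8, making it the main broker — the node through which the most shortest paths run.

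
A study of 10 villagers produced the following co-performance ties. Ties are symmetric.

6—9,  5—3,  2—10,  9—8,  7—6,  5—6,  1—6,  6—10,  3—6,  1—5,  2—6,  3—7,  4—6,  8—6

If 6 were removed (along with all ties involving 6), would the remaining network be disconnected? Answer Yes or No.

Removing 6 leaves {1, 3, 5, and 7} with no path to {4}, so the network splits into 4 components. 6 is a cut vertex.

Yes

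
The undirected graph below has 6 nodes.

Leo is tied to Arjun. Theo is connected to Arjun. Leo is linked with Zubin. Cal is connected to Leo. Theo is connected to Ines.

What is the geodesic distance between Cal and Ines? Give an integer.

One shortest route is Cal – Leo – Arjun – Theo – Ines, which uses 4 edges, and at distance 3 from Cal we only reach {Theo}, which does not include Ines. So d(Cal,Ines) = 4.

4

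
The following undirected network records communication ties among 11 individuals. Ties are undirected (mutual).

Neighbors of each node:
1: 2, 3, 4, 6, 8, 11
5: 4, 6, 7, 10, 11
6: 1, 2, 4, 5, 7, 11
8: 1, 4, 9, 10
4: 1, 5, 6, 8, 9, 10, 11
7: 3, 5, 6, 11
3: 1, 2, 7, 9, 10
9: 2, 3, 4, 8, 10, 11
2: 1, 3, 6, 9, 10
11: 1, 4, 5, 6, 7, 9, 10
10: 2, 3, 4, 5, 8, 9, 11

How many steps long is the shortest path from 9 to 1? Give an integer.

One shortest route is 9 – 8 – 1, which uses 2 edges, and 9 and 1 are not directly tied, so nothing shorter exists. So d(9,1) = 2.

2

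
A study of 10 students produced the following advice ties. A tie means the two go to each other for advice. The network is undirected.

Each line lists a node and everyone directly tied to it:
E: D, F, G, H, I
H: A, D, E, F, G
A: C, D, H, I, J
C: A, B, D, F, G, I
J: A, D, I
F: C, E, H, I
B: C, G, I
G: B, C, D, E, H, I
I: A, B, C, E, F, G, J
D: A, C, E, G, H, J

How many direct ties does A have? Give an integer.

5

A is directly tied to C, D, H, I, and J. That is 5 neighbors, so the degree of A is 5.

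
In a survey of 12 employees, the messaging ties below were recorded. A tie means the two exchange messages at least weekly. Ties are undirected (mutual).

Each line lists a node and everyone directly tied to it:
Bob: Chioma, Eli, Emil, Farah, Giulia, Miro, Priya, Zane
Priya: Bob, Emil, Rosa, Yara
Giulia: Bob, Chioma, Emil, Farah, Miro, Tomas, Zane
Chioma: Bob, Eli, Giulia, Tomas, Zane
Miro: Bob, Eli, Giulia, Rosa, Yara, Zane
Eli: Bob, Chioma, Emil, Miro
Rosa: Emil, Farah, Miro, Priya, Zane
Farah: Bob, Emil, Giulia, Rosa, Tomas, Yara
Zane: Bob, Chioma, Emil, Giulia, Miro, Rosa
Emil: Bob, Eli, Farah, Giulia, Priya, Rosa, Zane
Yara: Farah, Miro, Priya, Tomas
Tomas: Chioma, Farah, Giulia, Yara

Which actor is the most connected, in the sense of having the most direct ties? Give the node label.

Bob

Degrees — Bob:8, Chioma:5, Eli:4, Emil:7, Farah:6, Giulia:7, Miro:6, Priya:4, Rosa:5, Tomas:4, Yara:4, Zane:6.
The maximum is 8, attained only by Bob.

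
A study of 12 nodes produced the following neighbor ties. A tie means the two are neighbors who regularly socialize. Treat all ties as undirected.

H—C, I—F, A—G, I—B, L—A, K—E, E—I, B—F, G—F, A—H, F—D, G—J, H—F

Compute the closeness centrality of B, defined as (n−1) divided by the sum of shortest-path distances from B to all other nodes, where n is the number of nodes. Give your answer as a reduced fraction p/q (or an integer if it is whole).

Distances from B: A:3, C:3, D:2, E:2, F:1, G:2, H:2, I:1, J:3, K:3, L:4. Sum = 26.
n = 12, so closeness = 11/26.

11/26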